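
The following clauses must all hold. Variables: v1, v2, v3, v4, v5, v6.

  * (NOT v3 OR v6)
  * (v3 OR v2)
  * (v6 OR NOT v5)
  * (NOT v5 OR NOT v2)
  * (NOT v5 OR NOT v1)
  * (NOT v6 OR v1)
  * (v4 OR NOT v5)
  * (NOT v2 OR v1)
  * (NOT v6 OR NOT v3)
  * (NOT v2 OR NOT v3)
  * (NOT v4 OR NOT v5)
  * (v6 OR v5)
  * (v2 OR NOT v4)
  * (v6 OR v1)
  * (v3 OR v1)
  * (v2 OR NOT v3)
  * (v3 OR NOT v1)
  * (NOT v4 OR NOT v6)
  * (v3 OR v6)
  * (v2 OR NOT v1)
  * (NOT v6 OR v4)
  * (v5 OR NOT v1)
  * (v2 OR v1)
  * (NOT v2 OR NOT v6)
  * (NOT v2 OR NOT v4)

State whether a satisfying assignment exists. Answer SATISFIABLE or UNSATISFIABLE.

v2 = True:
  propagation gives v5=False, v1=True; an empty clause results — contradiction.
v2 = False:
  propagation gives v3=True; an empty clause results — contradiction.
Every branch closes, so no satisfying assignment exists.

UNSATISFIABLE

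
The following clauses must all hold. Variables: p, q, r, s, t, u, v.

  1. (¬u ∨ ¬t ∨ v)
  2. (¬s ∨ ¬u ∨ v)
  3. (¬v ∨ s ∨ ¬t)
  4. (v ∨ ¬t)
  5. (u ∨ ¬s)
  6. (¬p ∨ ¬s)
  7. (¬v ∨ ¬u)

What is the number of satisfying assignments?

Split on v, then s.
  v=T, s=T: a clause becomes empty — 0.
  v=T, s=F: forces t=F; u=F; p, q, r free → 2^3 = 8.
  v=F, s=T: a clause becomes empty — 0.
  v=F, s=F: forces t=F; p, q, r, u free → 2^4 = 16.
Total: 0 + 8 + 0 + 16 = 24.

24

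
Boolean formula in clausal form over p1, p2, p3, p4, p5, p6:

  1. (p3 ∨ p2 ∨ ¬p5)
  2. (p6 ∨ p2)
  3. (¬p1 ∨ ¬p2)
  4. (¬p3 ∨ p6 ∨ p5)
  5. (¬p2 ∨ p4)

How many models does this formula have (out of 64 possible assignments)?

19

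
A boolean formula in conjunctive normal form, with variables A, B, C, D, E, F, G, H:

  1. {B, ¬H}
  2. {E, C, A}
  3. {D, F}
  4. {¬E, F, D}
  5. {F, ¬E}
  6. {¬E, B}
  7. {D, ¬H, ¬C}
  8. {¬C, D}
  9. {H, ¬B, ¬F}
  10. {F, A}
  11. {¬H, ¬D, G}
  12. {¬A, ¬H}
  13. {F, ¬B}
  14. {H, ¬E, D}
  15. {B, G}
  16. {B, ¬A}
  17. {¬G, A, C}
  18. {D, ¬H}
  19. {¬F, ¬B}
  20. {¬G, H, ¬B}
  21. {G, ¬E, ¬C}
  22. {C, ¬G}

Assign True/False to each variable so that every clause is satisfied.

A=F  B=F  C=T  D=T  E=F  F=T  G=T  H=F

Set A = False and propagate.
  then F is forced to True.
  then B is forced to False.
  then H is forced to False.
  then E is forced to False.
  then C is forced to True.
  then D is forced to True.
  then G is forced to True.
Every clause has at least one true literal under this assignment.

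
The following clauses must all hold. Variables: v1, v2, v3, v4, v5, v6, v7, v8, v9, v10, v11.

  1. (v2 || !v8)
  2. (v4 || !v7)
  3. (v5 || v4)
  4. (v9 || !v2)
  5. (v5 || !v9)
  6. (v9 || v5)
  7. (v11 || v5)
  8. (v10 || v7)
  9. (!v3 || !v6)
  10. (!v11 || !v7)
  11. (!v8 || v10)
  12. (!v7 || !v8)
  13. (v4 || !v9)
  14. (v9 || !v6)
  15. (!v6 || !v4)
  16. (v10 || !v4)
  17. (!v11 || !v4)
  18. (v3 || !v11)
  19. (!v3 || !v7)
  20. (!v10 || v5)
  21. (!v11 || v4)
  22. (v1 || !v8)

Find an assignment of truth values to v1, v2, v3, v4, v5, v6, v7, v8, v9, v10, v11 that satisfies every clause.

v1 = 1  v2 = 1  v3 = 1  v4 = 1  v5 = 1  v6 = 0  v7 = 0  v8 = 0  v9 = 1  v10 = 1  v11 = 0

Check each clause:
  1. (!v8 || v2) — !v8 is true.
  2. (v4 || !v7) — !v7 is true.
  3. (v5 || v4) — v4 is true.
  4. (v9 || !v2) — v9 is true.
  5. (v5 || !v9) — v5 is true.
  6. (v9 || v5) — v9 is true.
  7. (v5 || v11) — v5 is true.
  8. (v7 || v10) — v10 is true.
  9. (!v6 || !v3) — !v6 is true.
  10. (!v11 || !v7) — !v7 is true.
  11. (!v8 || v10) — !v8 is true.
  12. (!v8 || !v7) — !v8 is true.
  13. (v4 || !v9) — v4 is true.
  14. (!v6 || v9) — v9 is true.
  15. (!v6 || !v4) — !v6 is true.
  16. (v10 || !v4) — v10 is true.
  17. (!v4 || !v11) — !v11 is true.
  18. (!v11 || v3) — v3 is true.
  19. (!v3 || !v7) — !v7 is true.
  20. (!v10 || v5) — v5 is true.
  21. (v4 || !v11) — v4 is true.
  22. (v1 || !v8) — !v8 is true.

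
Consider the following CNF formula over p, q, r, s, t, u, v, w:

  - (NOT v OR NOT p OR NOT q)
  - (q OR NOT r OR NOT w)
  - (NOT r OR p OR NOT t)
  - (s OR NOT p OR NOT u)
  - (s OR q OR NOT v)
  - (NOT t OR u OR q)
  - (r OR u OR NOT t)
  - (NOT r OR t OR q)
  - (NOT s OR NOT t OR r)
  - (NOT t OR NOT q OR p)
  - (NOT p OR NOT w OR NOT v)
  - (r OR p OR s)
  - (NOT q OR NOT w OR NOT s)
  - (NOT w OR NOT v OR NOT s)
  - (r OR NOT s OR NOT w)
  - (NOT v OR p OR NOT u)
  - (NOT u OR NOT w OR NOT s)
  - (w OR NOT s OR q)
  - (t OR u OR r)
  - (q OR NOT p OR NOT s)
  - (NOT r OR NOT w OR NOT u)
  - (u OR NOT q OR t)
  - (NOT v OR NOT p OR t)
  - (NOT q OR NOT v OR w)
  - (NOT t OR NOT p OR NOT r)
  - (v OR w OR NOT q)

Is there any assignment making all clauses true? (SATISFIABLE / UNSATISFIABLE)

UNSATISFIABLE

q = True:
  p = True:
    propagation gives v=False, w=True, s=False, u=False; an empty clause results — contradiction.
  p = False:
    propagation gives t=False, u=True, v=False, w=True; an empty clause results — contradiction.
q = False:
  r = True:
    propagation gives w=False, t=True, p=True; an empty clause results — contradiction.
  r = False:
    s = True:
      propagation gives t=False, w=False; contradiction.
    s = False:
      propagation gives v=False, p=True, u=False; contradiction.
Every branch closes, so no satisfying assignment exists.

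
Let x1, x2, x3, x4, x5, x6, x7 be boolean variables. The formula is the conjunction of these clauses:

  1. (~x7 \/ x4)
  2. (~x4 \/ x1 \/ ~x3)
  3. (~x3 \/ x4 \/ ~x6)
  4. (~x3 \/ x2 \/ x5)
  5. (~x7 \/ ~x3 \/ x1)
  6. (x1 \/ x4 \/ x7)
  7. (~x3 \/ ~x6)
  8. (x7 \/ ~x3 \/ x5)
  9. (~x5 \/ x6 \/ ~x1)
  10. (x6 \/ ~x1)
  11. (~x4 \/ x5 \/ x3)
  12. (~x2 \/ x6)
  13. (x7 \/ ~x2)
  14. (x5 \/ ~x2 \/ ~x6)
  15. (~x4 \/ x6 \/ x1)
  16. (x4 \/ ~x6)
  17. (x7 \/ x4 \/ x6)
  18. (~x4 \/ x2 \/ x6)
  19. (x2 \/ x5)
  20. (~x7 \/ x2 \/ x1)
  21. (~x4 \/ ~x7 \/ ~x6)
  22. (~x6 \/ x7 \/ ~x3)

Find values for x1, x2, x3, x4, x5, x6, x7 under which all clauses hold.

x1=F, x2=F, x3=F, x4=T, x5=T, x6=T, x7=F

Branch on x1: take x1 = False.
For the remaining variables, x2 = False, x3 = False, x4 = True, x5 = True, x6 = True, x7 = False works.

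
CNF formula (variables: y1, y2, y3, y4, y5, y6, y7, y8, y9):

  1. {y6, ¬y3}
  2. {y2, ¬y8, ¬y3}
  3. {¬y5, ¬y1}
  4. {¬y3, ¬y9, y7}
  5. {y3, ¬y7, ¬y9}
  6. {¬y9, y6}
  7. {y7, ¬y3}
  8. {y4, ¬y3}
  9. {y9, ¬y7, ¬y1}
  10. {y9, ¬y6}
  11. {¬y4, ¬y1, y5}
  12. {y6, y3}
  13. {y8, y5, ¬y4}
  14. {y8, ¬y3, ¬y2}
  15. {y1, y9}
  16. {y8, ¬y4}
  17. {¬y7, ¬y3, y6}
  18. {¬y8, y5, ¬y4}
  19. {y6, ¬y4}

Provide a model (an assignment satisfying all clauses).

Set y1 = False and propagate.
  then y9 is forced to True.
  then y6 is forced to True.
Branch on y2: take y2 = True.
Branch on y3: take y3 = False.
  then y7 is forced to False.
For the remaining variables, y4 = False, y5 = False, y8 = False works.
Every clause has at least one true literal under this assignment.

y1=False, y2=True, y3=False, y4=False, y5=False, y6=True, y7=False, y8=False, y9=True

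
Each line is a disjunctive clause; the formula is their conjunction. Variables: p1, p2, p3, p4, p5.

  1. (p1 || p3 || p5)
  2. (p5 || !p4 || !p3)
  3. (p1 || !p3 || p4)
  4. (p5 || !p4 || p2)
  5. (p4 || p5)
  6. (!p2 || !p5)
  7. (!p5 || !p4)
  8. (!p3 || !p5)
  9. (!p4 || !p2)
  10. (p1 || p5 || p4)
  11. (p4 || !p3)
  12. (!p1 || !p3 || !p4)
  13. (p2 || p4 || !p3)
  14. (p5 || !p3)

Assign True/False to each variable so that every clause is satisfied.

Branch on p1: take p1 = False.
For the remaining variables, p2 = False, p3 = False, p4 = False, p5 = True works.

p1=False, p2=False, p3=False, p4=False, p5=True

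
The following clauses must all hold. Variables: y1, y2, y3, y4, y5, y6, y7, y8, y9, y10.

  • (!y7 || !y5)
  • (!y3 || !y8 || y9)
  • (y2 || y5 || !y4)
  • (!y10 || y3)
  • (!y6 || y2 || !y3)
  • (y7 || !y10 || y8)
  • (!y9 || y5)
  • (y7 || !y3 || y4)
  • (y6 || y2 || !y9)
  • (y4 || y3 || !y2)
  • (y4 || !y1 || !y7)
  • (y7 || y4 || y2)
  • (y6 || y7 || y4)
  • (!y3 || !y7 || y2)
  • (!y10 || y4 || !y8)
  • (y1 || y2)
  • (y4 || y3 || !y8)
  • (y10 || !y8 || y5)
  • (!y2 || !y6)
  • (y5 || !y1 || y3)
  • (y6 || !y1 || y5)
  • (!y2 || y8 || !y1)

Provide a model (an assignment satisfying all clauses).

y1=False, y2=True, y3=True, y4=True, y5=False, y6=False, y7=False, y8=False, y9=False, y10=False

Try y1 = False.
  then y2 is forced to True.
  then y6 is forced to False.
For the remaining variables, y3 = True, y4 = True, y5 = False, y7 = False, y8 = False, y9 = False, y10 = False works.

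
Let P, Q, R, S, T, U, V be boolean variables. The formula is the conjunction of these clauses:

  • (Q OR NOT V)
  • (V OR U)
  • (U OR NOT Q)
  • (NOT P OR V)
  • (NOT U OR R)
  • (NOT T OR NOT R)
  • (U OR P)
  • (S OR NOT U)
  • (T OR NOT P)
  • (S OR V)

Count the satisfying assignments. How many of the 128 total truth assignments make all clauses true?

3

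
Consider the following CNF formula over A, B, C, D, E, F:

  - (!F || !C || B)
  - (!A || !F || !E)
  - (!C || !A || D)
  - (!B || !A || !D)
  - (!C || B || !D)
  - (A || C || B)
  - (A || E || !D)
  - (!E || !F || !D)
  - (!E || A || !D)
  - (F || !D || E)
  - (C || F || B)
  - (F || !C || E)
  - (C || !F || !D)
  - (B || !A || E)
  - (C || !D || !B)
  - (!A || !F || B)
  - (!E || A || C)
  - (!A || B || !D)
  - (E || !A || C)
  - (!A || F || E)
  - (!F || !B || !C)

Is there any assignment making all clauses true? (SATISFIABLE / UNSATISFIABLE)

SATISFIABLE

Set A = False and propagate.
Set B = True and propagate.
The remaining clauses are satisfied by C = False, D = False, E = False, F = True.
Every clause has at least one true literal under this assignment.
So A=F, B=T, C=F, D=F, E=F, F=T is a satisfying assignment.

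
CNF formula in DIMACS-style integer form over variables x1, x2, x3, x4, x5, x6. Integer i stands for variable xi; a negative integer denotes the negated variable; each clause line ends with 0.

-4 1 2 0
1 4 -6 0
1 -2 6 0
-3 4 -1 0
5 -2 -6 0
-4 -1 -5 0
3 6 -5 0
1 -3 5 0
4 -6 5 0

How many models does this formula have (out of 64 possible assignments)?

Split on x1, then x4.
  x1=1, x4=1: x3 free; 3 ways for (x2,x5,x6) × 2^1 = 6.
  x1=1, x4=0: remaining (x2,x3,x5,x6) ∈ {(0,0,0,0); (0,0,1,1); (1,0,0,0); (1,0,1,1)} — 4.
  x1=0, x4=1: remaining (x2,x3,x5,x6) ∈ {(1,0,1,1); (1,1,1,1)} — 2.
  x1=0, x4=0: remaining (x2,x3,x5,x6) ∈ {(0,0,0,0); (0,1,1,0)} — 2.
Total: 6 + 4 + 2 + 2 = 14.

14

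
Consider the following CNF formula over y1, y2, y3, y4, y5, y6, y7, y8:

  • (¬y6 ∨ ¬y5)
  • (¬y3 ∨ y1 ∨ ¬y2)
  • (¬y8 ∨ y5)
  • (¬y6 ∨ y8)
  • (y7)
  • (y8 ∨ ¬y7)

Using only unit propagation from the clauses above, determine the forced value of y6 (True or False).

(y7) is a unit clause: y7 = True.
(¬y7 ∨ y8) with y7 = True leaves only y8, so y8 = True.
In (¬y8 ∨ y5), ¬y8 is now false; y5 must hold, so y5 = True.
(¬y6 ∨ ¬y5) with y5 = True leaves only ¬y6, so y6 = False.

False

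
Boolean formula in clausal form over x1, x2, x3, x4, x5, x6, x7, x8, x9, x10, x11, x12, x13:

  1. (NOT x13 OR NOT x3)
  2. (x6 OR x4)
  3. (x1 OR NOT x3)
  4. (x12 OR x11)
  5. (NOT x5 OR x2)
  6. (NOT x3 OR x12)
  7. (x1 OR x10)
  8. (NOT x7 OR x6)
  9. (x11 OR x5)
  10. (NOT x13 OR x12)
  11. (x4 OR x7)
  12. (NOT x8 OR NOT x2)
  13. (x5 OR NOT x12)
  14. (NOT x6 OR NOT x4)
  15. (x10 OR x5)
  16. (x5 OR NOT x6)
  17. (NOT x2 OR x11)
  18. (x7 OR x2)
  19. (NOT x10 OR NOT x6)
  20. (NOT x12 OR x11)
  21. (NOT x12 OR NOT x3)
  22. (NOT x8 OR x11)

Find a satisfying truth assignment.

x1=0, x2=1, x3=0, x4=1, x5=0, x6=0, x7=0, x8=0, x9=1, x10=1, x11=1, x12=0, x13=0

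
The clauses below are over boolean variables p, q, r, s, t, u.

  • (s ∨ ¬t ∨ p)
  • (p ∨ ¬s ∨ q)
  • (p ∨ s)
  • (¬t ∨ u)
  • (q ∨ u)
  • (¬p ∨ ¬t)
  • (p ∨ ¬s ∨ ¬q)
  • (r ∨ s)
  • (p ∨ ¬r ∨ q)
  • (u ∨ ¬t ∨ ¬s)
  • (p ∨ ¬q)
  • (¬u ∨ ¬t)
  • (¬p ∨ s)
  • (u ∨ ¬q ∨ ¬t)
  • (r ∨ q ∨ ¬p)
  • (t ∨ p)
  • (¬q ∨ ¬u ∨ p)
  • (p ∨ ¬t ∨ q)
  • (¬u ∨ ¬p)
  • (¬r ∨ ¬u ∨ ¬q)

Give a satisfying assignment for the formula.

p = T, q = T, r = T, s = T, t = F, u = F

Branch on p: take p = True.
  then t is forced to False.
  then s is forced to True.
  then u is forced to False.
  then q is forced to True.
r is now unconstrained; take r = True.
Every clause has at least one true literal under this assignment.
Check each clause:
  1. (¬t ∨ p ∨ s) — p is true.
  2. (q ∨ ¬s ∨ p) — p is true.
  3. (p ∨ s) — p is true.
  4. (u ∨ ¬t) — ¬t is true.
  5. (q ∨ u) — q is true.
  6. (¬t ∨ ¬p) — ¬t is true.
  7. (¬s ∨ p ∨ ¬q) — p is true.
  8. (r ∨ s) — r is true.
  9. (¬r ∨ q ∨ p) — p is true.
  10. (u ∨ ¬t ∨ ¬s) — ¬t is true.
  11. (p ∨ ¬q) — p is true.
  12. (¬u ∨ ¬t) — ¬u is true.
  13. (¬p ∨ s) — s is true.
  14. (¬q ∨ ¬t ∨ u) — ¬t is true.
  15. (¬p ∨ q ∨ r) — q is true.
  16. (p ∨ t) — p is true.
  17. (¬u ∨ p ∨ ¬q) — p is true.
  18. (q ∨ p ∨ ¬t) — p is true.
  19. (¬p ∨ ¬u) — ¬u is true.
  20. (¬q ∨ ¬u ∨ ¬r) — ¬u is true.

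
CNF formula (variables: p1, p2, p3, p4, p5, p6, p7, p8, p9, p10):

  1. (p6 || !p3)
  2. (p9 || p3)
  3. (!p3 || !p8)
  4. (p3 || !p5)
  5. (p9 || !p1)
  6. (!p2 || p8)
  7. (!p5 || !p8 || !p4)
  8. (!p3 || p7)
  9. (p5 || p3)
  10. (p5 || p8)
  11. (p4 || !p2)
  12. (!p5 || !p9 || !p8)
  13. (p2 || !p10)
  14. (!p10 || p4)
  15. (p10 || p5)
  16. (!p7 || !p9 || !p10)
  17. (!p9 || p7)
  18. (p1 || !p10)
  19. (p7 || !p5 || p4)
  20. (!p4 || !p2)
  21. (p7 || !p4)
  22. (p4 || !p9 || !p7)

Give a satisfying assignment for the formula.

Pure literal: p6 appears only positively; assign p6 = True.
Branch on p1: take p1 = False.
  then p10 is forced to False.
  then p5 is forced to True.
  then p3 is forced to True.
  then p8 is forced to False.
  then p2 is forced to False.
  then p7 is forced to True.
Set p4 = True and propagate.
p9 is now unconstrained; take p9 = False.
Every clause has at least one true literal under this assignment.

p1=False  p2=False  p3=True  p4=True  p5=True  p6=True  p7=True  p8=False  p9=False  p10=False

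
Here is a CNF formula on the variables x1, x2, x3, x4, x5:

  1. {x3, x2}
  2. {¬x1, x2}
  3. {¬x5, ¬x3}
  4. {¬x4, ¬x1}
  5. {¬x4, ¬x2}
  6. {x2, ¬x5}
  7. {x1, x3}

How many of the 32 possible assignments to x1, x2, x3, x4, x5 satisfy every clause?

The models are:
  x1=0 x2=0 x3=1 x4=0 x5=0
  x1=0 x2=0 x3=1 x4=1 x5=0
  x1=0 x2=1 x3=1 x4=0 x5=0
  x1=1 x2=1 x3=0 x4=0 x5=0
  x1=1 x2=1 x3=0 x4=0 x5=1
  x1=1 x2=1 x3=1 x4=0 x5=0
That's 6 in total.

6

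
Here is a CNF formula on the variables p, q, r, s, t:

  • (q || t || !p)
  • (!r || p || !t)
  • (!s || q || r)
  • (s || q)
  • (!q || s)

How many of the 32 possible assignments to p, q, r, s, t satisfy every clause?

9

Split on q, then s.
  q=T, s=T: 7 of the 8 assignments to (p,r,t) work.
  q=T, s=F: a clause becomes empty — 0.
  q=F, s=T: remaining (p,r,t) ∈ {(F,T,F); (T,T,T)} — 2.
  q=F, s=F: a clause becomes empty — 0.
Total: 7 + 0 + 2 + 0 = 9.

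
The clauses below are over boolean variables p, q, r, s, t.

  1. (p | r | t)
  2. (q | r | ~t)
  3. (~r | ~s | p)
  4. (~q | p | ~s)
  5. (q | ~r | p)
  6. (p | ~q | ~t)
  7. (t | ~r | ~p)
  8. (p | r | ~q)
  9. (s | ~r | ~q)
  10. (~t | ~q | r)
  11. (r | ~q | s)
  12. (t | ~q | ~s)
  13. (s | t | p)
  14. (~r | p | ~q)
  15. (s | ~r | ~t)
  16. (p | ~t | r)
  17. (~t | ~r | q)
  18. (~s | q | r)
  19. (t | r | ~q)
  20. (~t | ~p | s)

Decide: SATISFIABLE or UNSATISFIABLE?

SATISFIABLE

Try p = True.
Branch on q: take q = True.
Try r = True.
  then t is forced to True.
  then s is forced to True.
So p=1  q=1  r=1  s=1  t=1 is a satisfying assignment.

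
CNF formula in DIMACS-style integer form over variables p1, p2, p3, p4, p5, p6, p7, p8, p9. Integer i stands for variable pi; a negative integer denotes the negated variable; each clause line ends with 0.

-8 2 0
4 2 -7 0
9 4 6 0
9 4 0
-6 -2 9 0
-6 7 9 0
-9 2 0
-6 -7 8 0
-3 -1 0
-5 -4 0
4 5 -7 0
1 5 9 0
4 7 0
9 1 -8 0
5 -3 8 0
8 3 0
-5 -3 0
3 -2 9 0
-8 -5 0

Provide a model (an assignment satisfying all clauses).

p1 = True, p2 = True, p3 = False, p4 = True, p5 = False, p6 = False, p7 = False, p8 = True, p9 = True

Check each clause:
  1. (p2 || !p8) — p2 is true.
  2. (p2 || !p7 || p4) — !p7 is true.
  3. (p9 || p6 || p4) — p9 is true.
  4. (p9 || p4) — p9 is true.
  5. (!p2 || !p6 || p9) — p9 is true.
  6. (!p6 || p7 || p9) — p9 is true.
  7. (!p9 || p2) — p2 is true.
  8. (p8 || !p7 || !p6) — p8 is true.
  9. (!p1 || !p3) — !p3 is true.
  10. (!p4 || !p5) — !p5 is true.
  11. (p4 || p5 || !p7) — !p7 is true.
  12. (p1 || p9 || p5) — p9 is true.
  13. (p4 || p7) — p4 is true.
  14. (!p8 || p1 || p9) — p9 is true.
  15. (p8 || p5 || !p3) — p8 is true.
  16. (p8 || p3) — p8 is true.
  17. (!p5 || !p3) — !p5 is true.
  18. (p3 || !p2 || p9) — p9 is true.
  19. (!p5 || !p8) — !p5 is true.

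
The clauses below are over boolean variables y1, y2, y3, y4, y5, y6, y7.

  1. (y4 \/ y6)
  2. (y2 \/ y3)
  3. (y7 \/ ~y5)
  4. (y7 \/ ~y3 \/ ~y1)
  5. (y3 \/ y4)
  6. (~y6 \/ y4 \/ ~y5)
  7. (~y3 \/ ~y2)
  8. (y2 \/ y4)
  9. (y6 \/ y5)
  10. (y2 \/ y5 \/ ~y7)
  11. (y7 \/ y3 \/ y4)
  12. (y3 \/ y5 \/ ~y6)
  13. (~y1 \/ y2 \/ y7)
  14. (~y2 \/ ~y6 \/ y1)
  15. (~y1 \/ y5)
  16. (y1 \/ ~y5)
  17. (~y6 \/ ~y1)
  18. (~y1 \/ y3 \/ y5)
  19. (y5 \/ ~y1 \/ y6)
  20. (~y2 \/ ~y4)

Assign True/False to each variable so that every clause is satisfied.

y1=F, y2=F, y3=T, y4=T, y5=F, y6=T, y7=F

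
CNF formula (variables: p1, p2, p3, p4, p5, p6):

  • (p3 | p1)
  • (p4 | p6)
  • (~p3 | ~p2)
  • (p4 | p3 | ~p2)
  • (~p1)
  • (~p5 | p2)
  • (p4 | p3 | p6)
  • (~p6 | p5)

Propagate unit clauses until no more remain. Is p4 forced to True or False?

True

(~p1) stands alone — p1 = False.
(p1 | p3): since p1 = False, the clause reduces to (p3). p3 = True.
In (~p2 | ~p3), ~p3 is now false; ~p2 must hold, so p2 = False.
From (~p5 | p2) and p2 = False: p5 = False.
(~p6 | p5) with p5 = False leaves only ~p6, so p6 = False.
(p4 | p6) with p6 = False leaves only p4, so p4 = True.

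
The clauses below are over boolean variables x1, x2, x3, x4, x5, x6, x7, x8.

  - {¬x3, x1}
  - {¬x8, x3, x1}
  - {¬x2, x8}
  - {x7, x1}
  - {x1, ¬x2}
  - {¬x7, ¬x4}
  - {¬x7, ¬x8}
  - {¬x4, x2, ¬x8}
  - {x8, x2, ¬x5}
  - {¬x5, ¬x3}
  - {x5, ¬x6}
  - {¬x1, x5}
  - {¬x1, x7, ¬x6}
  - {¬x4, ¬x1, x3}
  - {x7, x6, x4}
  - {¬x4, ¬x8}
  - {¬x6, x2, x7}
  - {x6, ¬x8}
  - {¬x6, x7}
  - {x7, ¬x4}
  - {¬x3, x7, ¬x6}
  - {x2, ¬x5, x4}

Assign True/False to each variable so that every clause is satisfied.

x1 = F, x2 = F, x3 = F, x4 = F, x5 = F, x6 = F, x7 = T, x8 = F

Check each clause:
  1. {¬x3, x1} — ¬x3 is true.
  2. {x1, ¬x8, x3} — ¬x8 is true.
  3. {¬x2, x8} — ¬x2 is true.
  4. {x1, x7} — x7 is true.
  5. {¬x2, x1} — ¬x2 is true.
  6. {¬x7, ¬x4} — ¬x4 is true.
  7. {¬x7, ¬x8} — ¬x8 is true.
  8. {¬x8, x2, ¬x4} — ¬x8 is true.
  9. {¬x5, x8, x2} — ¬x5 is true.
  10. {¬x5, ¬x3} — ¬x5 is true.
  11. {¬x6, x5} — ¬x6 is true.
  12. {x5, ¬x1} — ¬x1 is true.
  13. {¬x1, x7, ¬x6} — ¬x6 is true.
  14. {¬x1, x3, ¬x4} — ¬x4 is true.
  15. {x4, x6, x7} — x7 is true.
  16. {¬x8, ¬x4} — ¬x8 is true.
  17. {x2, ¬x6, x7} — ¬x6 is true.
  18. {¬x8, x6} — ¬x8 is true.
  19. {x7, ¬x6} — ¬x6 is true.
  20. {¬x4, x7} — ¬x4 is true.
  21. {¬x3, ¬x6, x7} — ¬x6 is true.
  22. {¬x5, x2, x4} — ¬x5 is true.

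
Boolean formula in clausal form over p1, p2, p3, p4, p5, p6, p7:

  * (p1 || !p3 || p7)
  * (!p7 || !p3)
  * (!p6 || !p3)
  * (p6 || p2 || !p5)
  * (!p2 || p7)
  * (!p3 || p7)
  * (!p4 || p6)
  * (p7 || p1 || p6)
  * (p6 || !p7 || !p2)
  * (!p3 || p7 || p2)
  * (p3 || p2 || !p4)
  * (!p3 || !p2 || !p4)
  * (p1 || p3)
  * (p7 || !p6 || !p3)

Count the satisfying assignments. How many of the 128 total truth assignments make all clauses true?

10

Case analysis on p3 and p7:
  p3=1, p7=1: a clause becomes empty — 0.
  p3=1, p7=0: a clause becomes empty — 0.
  p3=0, p7=1: 7 of the 32 assignments to (p1,p2,p4,p5,p6) work.
  p3=0, p7=0: remaining (p1,p2,p4,p5,p6) ∈ {(1,0,0,0,0); (1,0,0,0,1); (1,0,0,1,1)} — 3.
Total: 0 + 0 + 7 + 3 = 10.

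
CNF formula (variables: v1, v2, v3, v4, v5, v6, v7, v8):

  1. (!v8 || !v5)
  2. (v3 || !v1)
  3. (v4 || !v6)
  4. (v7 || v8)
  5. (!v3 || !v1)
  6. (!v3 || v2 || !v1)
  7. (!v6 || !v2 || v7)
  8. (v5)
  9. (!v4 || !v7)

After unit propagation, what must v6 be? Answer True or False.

(v5) stands alone — v5 = True.
(!v8 || !v5) with v5 = True leaves only !v8, so v8 = False.
(v7 || v8) with v8 = False leaves only v7, so v7 = True.
(!v7 || !v4) with v7 = True leaves only !v4, so v4 = False.
From (!v6 || v4) and v4 = False: v6 = False.

False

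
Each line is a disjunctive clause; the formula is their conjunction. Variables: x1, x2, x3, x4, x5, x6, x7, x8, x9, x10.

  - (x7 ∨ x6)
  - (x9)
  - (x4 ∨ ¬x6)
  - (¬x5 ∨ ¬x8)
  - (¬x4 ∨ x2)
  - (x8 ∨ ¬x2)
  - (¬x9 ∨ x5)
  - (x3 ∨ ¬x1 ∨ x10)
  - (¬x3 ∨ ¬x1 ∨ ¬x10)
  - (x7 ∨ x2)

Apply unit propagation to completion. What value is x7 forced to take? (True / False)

Unit clause (x9) sets x9 = True.
(x5 ∨ ¬x9) with x9 = True leaves only x5, so x5 = True.
(¬x8 ∨ ¬x5) with x5 = True leaves only ¬x8, so x8 = False.
(¬x2 ∨ x8) with x8 = False leaves only ¬x2, so x2 = False.
From (x2 ∨ ¬x4) and x2 = False: x4 = False.
(¬x6 ∨ x4) with x4 = False leaves only ¬x6, so x6 = False.
(x6 ∨ x7) with x6 = False leaves only x7, so x7 = True.

True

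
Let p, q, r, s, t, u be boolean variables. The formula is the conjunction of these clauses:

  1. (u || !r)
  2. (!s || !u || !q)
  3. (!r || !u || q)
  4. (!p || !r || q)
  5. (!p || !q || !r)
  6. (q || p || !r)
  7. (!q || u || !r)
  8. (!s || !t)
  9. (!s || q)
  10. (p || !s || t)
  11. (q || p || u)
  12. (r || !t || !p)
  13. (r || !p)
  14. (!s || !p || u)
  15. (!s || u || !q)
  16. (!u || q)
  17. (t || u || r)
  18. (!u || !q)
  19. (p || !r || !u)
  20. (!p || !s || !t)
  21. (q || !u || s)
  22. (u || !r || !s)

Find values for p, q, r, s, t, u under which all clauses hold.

Branch on p: take p = False.
The remaining clauses are satisfied by q = True, r = False, s = False, t = True, u = False.

p=False, q=True, r=False, s=False, t=True, u=False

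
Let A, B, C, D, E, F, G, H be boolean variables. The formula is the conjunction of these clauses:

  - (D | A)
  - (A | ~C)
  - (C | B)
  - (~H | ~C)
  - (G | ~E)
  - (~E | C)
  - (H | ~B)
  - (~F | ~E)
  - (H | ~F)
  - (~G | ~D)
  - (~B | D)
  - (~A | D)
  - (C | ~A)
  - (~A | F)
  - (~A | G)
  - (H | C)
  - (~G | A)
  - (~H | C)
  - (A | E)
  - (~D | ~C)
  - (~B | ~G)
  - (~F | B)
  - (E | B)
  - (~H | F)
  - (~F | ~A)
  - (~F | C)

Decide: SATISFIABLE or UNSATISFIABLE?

A = True:
  propagation gives D=True, G=False; an empty clause results — contradiction.
A = False:
  propagation gives D=True, C=False, B=True, E=False; an empty clause results — contradiction.
Every branch closes, so no satisfying assignment exists.

UNSATISFIABLE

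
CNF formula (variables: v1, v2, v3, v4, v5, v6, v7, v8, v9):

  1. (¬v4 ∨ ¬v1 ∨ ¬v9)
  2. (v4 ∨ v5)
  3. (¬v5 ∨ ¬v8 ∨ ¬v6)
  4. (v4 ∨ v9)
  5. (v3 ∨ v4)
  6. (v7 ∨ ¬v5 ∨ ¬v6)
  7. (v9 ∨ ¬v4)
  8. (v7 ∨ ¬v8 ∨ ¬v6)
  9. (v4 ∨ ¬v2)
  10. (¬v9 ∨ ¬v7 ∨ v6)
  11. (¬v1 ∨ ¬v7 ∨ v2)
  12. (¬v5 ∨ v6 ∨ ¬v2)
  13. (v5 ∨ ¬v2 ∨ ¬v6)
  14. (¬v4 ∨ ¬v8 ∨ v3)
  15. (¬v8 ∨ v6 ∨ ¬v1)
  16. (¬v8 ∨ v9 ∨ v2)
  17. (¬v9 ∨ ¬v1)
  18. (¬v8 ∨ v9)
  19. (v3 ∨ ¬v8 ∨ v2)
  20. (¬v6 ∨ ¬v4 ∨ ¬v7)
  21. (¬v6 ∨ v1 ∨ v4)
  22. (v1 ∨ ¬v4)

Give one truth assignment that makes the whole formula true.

v3 occurs only positively in the remaining clauses — set v3 = True.
Set v1 = False and propagate.
  then v4 is forced to False.
  then v5 is forced to True.
  then v9 is forced to True.
  then v2 is forced to False.
  then v6 is forced to False.
  then v7 is forced to False.
v8 is now unconstrained; take v8 = True.
Check each clause:
  1. (¬v4 ∨ ¬v9 ∨ ¬v1) — ¬v4 is true.
  2. (v4 ∨ v5) — v5 is true.
  3. (¬v8 ∨ ¬v6 ∨ ¬v5) — ¬v6 is true.
  4. (v4 ∨ v9) — v9 is true.
  5. (v4 ∨ v3) — v3 is true.
  6. (¬v5 ∨ v7 ∨ ¬v6) — ¬v6 is true.
  7. (v9 ∨ ¬v4) — v9 is true.
  8. (¬v6 ∨ ¬v8 ∨ v7) — ¬v6 is true.
  9. (v4 ∨ ¬v2) — ¬v2 is true.
  10. (¬v9 ∨ v6 ∨ ¬v7) — ¬v7 is true.
  11. (v2 ∨ ¬v7 ∨ ¬v1) — ¬v7 is true.
  12. (v6 ∨ ¬v2 ∨ ¬v5) — ¬v2 is true.
  13. (¬v6 ∨ v5 ∨ ¬v2) — ¬v6 is true.
  14. (¬v8 ∨ ¬v4 ∨ v3) — v3 is true.
  15. (v6 ∨ ¬v1 ∨ ¬v8) — ¬v1 is true.
  16. (v9 ∨ ¬v8 ∨ v2) — v9 is true.
  17. (¬v9 ∨ ¬v1) — ¬v1 is true.
  18. (¬v8 ∨ v9) — v9 is true.
  19. (¬v8 ∨ v3 ∨ v2) — v3 is true.
  20. (¬v4 ∨ ¬v6 ∨ ¬v7) — ¬v7 is true.
  21. (¬v6 ∨ v1 ∨ v4) — ¬v6 is true.
  22. (¬v4 ∨ v1) — ¬v4 is true.

v1=F  v2=F  v3=T  v4=F  v5=T  v6=F  v7=F  v8=T  v9=T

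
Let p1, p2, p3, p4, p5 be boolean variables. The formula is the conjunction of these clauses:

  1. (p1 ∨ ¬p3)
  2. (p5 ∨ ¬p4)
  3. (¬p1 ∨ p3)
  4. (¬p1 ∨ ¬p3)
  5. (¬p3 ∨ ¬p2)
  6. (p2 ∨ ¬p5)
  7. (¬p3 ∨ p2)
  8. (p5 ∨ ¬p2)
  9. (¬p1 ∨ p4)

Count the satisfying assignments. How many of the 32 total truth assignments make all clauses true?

The models are:
  p1=F p2=F p3=F p4=F p5=F
  p1=F p2=T p3=F p4=F p5=T
  p1=F p2=T p3=F p4=T p5=T
Count: 3.

3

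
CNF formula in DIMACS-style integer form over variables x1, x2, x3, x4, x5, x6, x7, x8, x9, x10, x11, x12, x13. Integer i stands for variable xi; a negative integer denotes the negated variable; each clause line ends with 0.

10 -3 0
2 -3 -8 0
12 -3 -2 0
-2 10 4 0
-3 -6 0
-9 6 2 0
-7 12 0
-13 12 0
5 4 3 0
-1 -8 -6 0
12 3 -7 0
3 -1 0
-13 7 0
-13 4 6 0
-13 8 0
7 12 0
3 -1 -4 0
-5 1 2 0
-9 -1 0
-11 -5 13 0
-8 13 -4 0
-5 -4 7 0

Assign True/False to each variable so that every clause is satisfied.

x9 occurs only negated in the remaining clauses — set x9 = False.
x10 occurs only positively in the remaining clauses — set x10 = True.
Try x1 = False.
The remaining clauses are satisfied by x2 = True, x3 = True, x4 = False, x5 = False, x6 = False, x7 = True, x8 = False, x11 = True, x12 = True, x13 = False.

x1=False, x2=True, x3=True, x4=False, x5=False, x6=False, x7=True, x8=False, x9=False, x10=True, x11=True, x12=True, x13=False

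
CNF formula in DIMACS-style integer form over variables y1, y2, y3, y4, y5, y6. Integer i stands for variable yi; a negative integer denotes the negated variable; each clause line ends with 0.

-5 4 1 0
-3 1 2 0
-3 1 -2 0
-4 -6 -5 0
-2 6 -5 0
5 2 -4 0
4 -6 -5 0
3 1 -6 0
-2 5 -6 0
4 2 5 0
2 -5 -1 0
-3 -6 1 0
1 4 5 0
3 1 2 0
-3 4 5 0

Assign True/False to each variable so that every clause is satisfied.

Set y1 = False and propagate.
Set y2 = True and propagate.
  then y3 is forced to False.
  then y6 is forced to False.
  then y5 is forced to False.
  then y4 is forced to True.

y1=False, y2=True, y3=False, y4=True, y5=False, y6=False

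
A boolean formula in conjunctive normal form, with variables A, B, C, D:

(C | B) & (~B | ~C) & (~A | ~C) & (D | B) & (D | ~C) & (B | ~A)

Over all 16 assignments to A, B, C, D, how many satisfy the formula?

5

Satisfying assignments:
  A=F B=F C=T D=T
  A=F B=T C=F D=F
  A=F B=T C=F D=T
  A=T B=T C=F D=F
  A=T B=T C=F D=T
Count: 5.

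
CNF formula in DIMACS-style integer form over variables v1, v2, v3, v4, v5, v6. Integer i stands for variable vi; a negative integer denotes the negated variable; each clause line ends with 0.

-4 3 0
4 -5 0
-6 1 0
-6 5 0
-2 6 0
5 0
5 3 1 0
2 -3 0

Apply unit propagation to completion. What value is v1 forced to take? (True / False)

True

(v5) is a unit clause: v5 = True.
From (v4 | ~v5) and v5 = True: v4 = True.
In (~v4 | v3), ~v4 is now false; v3 must hold, so v3 = True.
In (v2 | ~v3), ~v3 is now false; v2 must hold, so v2 = True.
In (~v2 | v6), ~v2 is now false; v6 must hold, so v6 = True.
From (~v6 | v1) and v6 = True: v1 = True.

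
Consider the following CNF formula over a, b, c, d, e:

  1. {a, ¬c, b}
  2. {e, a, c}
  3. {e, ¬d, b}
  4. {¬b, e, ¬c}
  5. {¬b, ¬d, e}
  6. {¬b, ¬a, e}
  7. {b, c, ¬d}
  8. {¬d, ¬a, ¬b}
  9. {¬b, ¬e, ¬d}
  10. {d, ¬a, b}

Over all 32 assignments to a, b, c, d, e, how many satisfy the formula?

The models are:
  a=F b=F c=F d=F e=T
  a=F b=T c=F d=F e=T
  a=F b=T c=T d=F e=T
  a=T b=F c=T d=T e=T
  a=T b=T c=F d=F e=T
  a=T b=T c=T d=F e=T
Count: 6.

6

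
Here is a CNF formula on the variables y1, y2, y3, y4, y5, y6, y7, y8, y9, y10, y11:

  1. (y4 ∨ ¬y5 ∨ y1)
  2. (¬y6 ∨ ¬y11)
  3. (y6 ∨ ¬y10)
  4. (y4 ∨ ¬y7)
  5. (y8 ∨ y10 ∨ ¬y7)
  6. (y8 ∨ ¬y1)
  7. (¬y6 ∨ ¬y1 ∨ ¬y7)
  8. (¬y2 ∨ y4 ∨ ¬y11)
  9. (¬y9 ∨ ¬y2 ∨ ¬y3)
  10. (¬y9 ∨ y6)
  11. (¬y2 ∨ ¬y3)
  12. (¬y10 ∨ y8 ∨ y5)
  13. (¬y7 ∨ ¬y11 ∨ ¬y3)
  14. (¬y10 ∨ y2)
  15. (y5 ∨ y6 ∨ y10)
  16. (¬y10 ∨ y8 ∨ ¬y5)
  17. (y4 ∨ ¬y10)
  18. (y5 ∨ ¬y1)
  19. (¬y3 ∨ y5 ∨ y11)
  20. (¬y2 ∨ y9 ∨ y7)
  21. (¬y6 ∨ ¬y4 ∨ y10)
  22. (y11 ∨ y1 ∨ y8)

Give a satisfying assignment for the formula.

y1=1, y2=0, y3=1, y4=0, y5=1, y6=0, y7=0, y8=1, y9=0, y10=0, y11=0

Pure literal: y8 appears only positively; assign y8 = True.
Set y1 = True and propagate.
  then y5 is forced to True.
For the remaining variables, y2 = False, y3 = True, y4 = False, y6 = False, y7 = False, y9 = False, y10 = False, y11 = False works.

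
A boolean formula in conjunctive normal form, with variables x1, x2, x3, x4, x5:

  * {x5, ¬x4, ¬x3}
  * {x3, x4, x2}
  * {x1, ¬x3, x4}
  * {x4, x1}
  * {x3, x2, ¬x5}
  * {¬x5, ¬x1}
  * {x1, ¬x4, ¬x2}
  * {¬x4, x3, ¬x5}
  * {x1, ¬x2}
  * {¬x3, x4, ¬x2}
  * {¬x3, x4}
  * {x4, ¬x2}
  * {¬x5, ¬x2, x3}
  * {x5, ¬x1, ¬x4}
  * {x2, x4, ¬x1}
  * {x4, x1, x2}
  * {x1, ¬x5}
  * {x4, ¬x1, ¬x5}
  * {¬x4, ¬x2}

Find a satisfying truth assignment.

x1 = 0, x2 = 0, x3 = 0, x4 = 1, x5 = 0

Check each clause:
  1. {x5, ¬x4, ¬x3} — ¬x3 is true.
  2. {x2, x4, x3} — x4 is true.
  3. {¬x3, x4, x1} — x4 is true.
  4. {x1, x4} — x4 is true.
  5. {x3, x2, ¬x5} — ¬x5 is true.
  6. {¬x1, ¬x5} — ¬x5 is true.
  7. {¬x2, x1, ¬x4} — ¬x2 is true.
  8. {x3, ¬x5, ¬x4} — ¬x5 is true.
  9. {¬x2, x1} — ¬x2 is true.
  10. {¬x3, x4, ¬x2} — x4 is true.
  11. {x4, ¬x3} — x4 is true.
  12. {¬x2, x4} — x4 is true.
  13. {¬x5, ¬x2, x3} — ¬x5 is true.
  14. {x5, ¬x4, ¬x1} — ¬x1 is true.
  15. {x2, x4, ¬x1} — x4 is true.
  16. {x2, x1, x4} — x4 is true.
  17. {x1, ¬x5} — ¬x5 is true.
  18. {x4, ¬x1, ¬x5} — ¬x5 is true.
  19. {¬x2, ¬x4} — ¬x2 is true.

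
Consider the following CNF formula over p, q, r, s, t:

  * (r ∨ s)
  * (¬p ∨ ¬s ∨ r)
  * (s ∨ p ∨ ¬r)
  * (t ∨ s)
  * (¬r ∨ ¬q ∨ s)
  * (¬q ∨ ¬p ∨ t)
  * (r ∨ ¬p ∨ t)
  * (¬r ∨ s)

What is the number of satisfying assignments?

11

Split on r, then s.
  r=T, s=T: 7 of the 8 assignments to (p,q,t) work.
  r=T, s=F: a clause becomes empty — 0.
  r=F, s=T: remaining (p,q,t) ∈ {(F,F,F); (F,F,T); (F,T,F); (F,T,T)} — 4.
  r=F, s=F: a clause becomes empty — 0.
Total: 7 + 0 + 4 + 0 = 11.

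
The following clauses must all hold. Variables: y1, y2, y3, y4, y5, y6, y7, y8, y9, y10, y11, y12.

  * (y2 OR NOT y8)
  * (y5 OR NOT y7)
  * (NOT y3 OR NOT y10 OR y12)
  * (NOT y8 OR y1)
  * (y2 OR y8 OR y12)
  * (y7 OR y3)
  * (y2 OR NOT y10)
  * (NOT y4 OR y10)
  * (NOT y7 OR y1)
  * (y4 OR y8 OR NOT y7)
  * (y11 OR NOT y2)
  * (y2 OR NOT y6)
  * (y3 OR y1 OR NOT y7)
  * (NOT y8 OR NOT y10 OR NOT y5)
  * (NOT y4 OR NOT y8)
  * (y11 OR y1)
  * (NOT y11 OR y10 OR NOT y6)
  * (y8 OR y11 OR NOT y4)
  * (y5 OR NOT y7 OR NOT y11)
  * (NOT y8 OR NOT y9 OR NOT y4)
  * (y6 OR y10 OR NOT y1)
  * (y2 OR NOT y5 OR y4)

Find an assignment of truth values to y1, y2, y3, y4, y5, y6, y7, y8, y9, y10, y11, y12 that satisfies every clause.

Pure literal: y9 appears only negated; assign y9 = False.
y12 occurs only positively in the remaining clauses — set y12 = True.
Set y1 = True and propagate.
For the remaining variables, y2 = True, y3 = True, y4 = False, y5 = False, y6 = True, y7 = False, y8 = False, y10 = True, y11 = True works.
Every clause has at least one true literal under this assignment.
Check each clause:
  1. (y2 OR NOT y8) — NOT y8 is true.
  2. (y5 OR NOT y7) — NOT y7 is true.
  3. (NOT y3 OR y12 OR NOT y10) — y12 is true.
  4. (NOT y8 OR y1) — NOT y8 is true.
  5. (y2 OR y12 OR y8) — y2 is true.
  6. (y3 OR y7) — y3 is true.
  7. (NOT y10 OR y2) — y2 is true.
  8. (y10 OR NOT y4) — y10 is true.
  9. (y1 OR NOT y7) — NOT y7 is true.
  10. (NOT y7 OR y4 OR y8) — NOT y7 is true.
  11. (y11 OR NOT y2) — y11 is true.
  12. (y2 OR NOT y6) — y2 is true.
  13. (y1 OR y3 OR NOT y7) — y1 is true.
  14. (NOT y10 OR NOT y5 OR NOT y8) — NOT y8 is true.
  15. (NOT y8 OR NOT y4) — NOT y8 is true.
  16. (y11 OR y1) — y1 is true.
  17. (NOT y11 OR y10 OR NOT y6) — y10 is true.
  18. (y11 OR NOT y4 OR y8) — y11 is true.
  19. (y5 OR NOT y7 OR NOT y11) — NOT y7 is true.
  20. (NOT y4 OR NOT y8 OR NOT y9) — NOT y8 is true.
  21. (y10 OR y6 OR NOT y1) — y10 is true.
  22. (y2 OR y4 OR NOT y5) — y2 is true.

y1=T, y2=T, y3=T, y4=F, y5=F, y6=T, y7=F, y8=F, y9=F, y10=T, y11=T, y12=T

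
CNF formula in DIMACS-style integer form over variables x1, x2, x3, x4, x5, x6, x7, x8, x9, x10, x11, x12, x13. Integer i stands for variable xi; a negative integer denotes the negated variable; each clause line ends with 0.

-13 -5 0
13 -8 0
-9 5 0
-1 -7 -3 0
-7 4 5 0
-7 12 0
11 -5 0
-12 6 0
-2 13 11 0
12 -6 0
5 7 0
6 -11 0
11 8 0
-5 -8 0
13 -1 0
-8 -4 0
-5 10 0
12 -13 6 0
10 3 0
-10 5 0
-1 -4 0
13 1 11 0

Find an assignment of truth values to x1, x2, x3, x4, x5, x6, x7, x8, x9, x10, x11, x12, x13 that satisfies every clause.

x1=0  x2=0  x3=1  x4=0  x5=1  x6=1  x7=0  x8=0  x9=1  x10=1  x11=1  x12=1  x13=0

Pure literal: x2 appears only negated; assign x2 = False.
Set x1 = False and propagate.
Try x3 = True.
Branch on x4: take x4 = False.
For the remaining variables, x5 = True, x6 = True, x7 = False, x8 = False, x9 = True, x10 = True, x11 = True, x12 = True, x13 = False works.
Every clause has at least one true literal under this assignment.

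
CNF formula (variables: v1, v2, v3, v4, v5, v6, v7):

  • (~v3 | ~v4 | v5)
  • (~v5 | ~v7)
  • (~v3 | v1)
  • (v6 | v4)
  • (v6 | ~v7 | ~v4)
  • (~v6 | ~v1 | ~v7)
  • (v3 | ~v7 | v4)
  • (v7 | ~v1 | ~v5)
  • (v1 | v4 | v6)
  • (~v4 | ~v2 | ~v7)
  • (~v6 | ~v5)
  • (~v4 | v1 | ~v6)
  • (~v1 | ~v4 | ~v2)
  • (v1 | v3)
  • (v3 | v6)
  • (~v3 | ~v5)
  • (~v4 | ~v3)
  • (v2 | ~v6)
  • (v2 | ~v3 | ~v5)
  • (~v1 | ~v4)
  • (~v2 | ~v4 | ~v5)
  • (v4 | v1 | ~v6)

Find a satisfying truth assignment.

v1=T, v2=T, v3=F, v4=F, v5=F, v6=T, v7=F

Check each clause:
  1. (~v3 | v5 | ~v4) — ~v4 is true.
  2. (~v5 | ~v7) — ~v7 is true.
  3. (v1 | ~v3) — v1 is true.
  4. (v4 | v6) — v6 is true.
  5. (v6 | ~v7 | ~v4) — ~v7 is true.
  6. (~v6 | ~v7 | ~v1) — ~v7 is true.
  7. (v4 | v3 | ~v7) — ~v7 is true.
  8. (~v5 | v7 | ~v1) — ~v5 is true.
  9. (v1 | v4 | v6) — v1 is true.
  10. (~v4 | ~v7 | ~v2) — ~v7 is true.
  11. (~v5 | ~v6) — ~v5 is true.
  12. (~v6 | v1 | ~v4) — v1 is true.
  13. (~v4 | ~v2 | ~v1) — ~v4 is true.
  14. (v3 | v1) — v1 is true.
  15. (v6 | v3) — v6 is true.
  16. (~v5 | ~v3) — ~v5 is true.
  17. (~v3 | ~v4) — ~v4 is true.
  18. (~v6 | v2) — v2 is true.
  19. (~v3 | v2 | ~v5) — v2 is true.
  20. (~v4 | ~v1) — ~v4 is true.
  21. (~v2 | ~v4 | ~v5) — ~v5 is true.
  22. (~v6 | v1 | v4) — v1 is true.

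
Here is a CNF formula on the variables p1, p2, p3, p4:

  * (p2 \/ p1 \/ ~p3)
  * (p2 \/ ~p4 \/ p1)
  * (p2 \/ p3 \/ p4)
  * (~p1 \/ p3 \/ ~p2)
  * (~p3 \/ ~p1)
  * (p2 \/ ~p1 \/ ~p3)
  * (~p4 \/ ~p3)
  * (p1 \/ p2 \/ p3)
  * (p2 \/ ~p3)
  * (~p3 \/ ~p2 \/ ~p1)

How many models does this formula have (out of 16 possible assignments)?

Satisfying assignments:
  p1=0 p2=1 p3=0 p4=0
  p1=0 p2=1 p3=0 p4=1
  p1=0 p2=1 p3=1 p4=0
  p1=1 p2=0 p3=0 p4=1
That's 4 in total.

4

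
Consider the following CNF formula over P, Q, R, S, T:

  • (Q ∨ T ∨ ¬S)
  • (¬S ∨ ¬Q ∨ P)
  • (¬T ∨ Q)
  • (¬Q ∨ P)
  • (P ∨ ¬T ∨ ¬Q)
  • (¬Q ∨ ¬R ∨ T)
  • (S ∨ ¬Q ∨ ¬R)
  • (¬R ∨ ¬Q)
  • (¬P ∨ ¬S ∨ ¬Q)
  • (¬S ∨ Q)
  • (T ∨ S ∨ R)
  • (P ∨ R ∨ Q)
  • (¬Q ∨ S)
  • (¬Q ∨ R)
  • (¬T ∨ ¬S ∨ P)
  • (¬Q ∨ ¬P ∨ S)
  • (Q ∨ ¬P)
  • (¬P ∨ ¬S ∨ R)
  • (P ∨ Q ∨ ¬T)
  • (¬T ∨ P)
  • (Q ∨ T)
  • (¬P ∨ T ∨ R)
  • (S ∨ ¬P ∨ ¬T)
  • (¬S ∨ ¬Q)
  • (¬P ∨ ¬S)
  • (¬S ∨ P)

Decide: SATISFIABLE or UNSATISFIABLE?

UNSATISFIABLE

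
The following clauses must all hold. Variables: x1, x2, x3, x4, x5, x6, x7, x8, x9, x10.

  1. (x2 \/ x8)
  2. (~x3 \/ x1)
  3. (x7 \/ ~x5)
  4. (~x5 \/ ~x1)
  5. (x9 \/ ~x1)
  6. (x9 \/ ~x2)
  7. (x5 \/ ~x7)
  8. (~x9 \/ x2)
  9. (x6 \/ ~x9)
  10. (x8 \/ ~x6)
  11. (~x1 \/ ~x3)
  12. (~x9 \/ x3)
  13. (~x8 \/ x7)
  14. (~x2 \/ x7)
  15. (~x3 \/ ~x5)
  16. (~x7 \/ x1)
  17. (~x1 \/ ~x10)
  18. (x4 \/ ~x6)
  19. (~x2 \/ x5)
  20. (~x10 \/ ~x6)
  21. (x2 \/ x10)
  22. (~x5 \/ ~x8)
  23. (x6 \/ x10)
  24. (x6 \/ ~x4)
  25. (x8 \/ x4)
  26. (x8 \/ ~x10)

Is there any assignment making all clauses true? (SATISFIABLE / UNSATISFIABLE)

x1 = True:
  propagation gives x5=False, x9=True, x7=False, x2=True; an empty clause results — contradiction.
x1 = False:
  propagation gives x3=False, x9=False, x2=False, x8=True; an empty clause results — contradiction.
Every branch closes, so no satisfying assignment exists.

UNSATISFIABLE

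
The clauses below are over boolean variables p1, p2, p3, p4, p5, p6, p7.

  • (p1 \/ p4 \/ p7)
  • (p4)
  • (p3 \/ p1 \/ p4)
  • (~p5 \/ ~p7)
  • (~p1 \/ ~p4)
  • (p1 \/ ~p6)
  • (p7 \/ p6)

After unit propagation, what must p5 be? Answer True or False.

False

(p4) stands alone — p4 = True.
From (~p1 \/ ~p4) and p4 = True: p1 = False.
(p1 \/ ~p6): since p1 = False, the clause reduces to (~p6). p6 = False.
From (p6 \/ p7) and p6 = False: p7 = True.
(~p7 \/ ~p5): since p7 = True, the clause reduces to (~p5). p5 = False.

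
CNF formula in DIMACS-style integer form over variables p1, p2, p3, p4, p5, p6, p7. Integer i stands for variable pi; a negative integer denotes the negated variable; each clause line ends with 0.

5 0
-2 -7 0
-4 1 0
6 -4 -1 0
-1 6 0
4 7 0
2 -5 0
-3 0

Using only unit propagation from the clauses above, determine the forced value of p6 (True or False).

Unit clause (p5) sets p5 = True.
(p2 OR NOT p5): since p5 = True, the clause reduces to (p2). p2 = True.
From (NOT p2 OR NOT p7) and p2 = True: p7 = False.
From (p7 OR p4) and p7 = False: p4 = True.
In (p1 OR NOT p4), NOT p4 is now false; p1 must hold, so p1 = True.
From (p6 OR NOT p4 OR NOT p1) and p4 = True, p1 = True: p6 = True.

True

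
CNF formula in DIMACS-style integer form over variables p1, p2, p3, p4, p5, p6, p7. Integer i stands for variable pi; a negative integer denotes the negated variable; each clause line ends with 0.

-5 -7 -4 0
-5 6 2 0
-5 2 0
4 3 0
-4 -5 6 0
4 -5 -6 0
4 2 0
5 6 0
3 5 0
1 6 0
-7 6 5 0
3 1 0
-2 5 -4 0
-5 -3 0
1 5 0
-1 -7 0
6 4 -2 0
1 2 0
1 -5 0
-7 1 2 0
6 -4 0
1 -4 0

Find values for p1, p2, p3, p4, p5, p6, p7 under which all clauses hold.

p1 = True, p2 = True, p3 = True, p4 = False, p5 = False, p6 = True, p7 = False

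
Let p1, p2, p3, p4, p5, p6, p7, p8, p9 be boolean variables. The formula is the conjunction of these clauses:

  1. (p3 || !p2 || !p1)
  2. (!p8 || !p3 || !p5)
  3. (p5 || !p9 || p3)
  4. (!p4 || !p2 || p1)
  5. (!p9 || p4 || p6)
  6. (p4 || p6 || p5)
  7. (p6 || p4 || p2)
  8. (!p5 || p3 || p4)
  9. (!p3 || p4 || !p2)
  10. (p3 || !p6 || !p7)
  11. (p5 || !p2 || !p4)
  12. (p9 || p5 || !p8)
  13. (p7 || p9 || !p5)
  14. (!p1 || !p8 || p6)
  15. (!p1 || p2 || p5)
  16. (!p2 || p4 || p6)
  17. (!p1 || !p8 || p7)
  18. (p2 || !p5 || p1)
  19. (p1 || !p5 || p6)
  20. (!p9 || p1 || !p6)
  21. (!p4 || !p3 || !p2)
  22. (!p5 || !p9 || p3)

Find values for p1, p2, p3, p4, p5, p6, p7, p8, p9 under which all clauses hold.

p1=False, p2=False, p3=True, p4=True, p5=False, p6=False, p7=False, p8=False, p9=False

Check each clause:
  1. (!p1 || p3 || !p2) — p3 is true.
  2. (!p3 || !p8 || !p5) — !p8 is true.
  3. (!p9 || p5 || p3) — p3 is true.
  4. (!p2 || !p4 || p1) — !p2 is true.
  5. (p6 || p4 || !p9) — p4 is true.
  6. (p4 || p5 || p6) — p4 is true.
  7. (p4 || p6 || p2) — p4 is true.
  8. (!p5 || p3 || p4) — p3 is true.
  9. (p4 || !p3 || !p2) — p4 is true.
  10. (!p6 || p3 || !p7) — !p7 is true.
  11. (p5 || !p2 || !p4) — !p2 is true.
  12. (p9 || !p8 || p5) — !p8 is true.
  13. (!p5 || p7 || p9) — !p5 is true.
  14. (p6 || !p8 || !p1) — !p8 is true.
  15. (p2 || !p1 || p5) — !p1 is true.
  16. (!p2 || p4 || p6) — p4 is true.
  17. (!p8 || p7 || !p1) — !p8 is true.
  18. (p2 || p1 || !p5) — !p5 is true.
  19. (!p5 || p1 || p6) — !p5 is true.
  20. (p1 || !p9 || !p6) — !p6 is true.
  21. (!p2 || !p3 || !p4) — !p2 is true.
  22. (!p9 || !p5 || p3) — !p5 is true.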